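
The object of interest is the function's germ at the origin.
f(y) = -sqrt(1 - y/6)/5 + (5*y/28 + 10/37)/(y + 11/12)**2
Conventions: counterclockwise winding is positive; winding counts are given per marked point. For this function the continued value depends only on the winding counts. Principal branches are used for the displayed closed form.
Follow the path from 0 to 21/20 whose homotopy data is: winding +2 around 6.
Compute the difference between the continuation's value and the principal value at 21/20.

The rational part is single-valued and drops out of the difference; each branch term changes only by its own monodromy.
(-1/5)*sqrt(1 - y/(6)): winding +2 is even, the square root returns to the same sheet, contribution 0.
Summing the contributions at y = 21/20 gives 0.

Continued minus principal equals 0.


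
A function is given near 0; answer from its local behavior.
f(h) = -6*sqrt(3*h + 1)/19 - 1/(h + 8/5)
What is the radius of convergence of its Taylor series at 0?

Denominator factor (h + 8/5): pole of order 1 at -8/5, modulus 8/5.
Branch term (-6/19)*sqrt(1 - h/(-1/3)): its argument vanishes at h = -1/3, a square-root branch point, modulus 1/3.
The radius of convergence is the smallest modulus among the singular points: 1/3.

The radius of convergence is 1/3.


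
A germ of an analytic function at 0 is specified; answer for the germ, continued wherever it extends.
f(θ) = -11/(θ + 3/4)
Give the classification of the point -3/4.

The denominator factor θ + 3/4 vanishes at -3/4 and appears to the power 1; the numerator there equals -11, nonzero, and no other factor vanishes.
Hence a pole whose order is the multiplicity, 1.

The point is a pole of order 1.


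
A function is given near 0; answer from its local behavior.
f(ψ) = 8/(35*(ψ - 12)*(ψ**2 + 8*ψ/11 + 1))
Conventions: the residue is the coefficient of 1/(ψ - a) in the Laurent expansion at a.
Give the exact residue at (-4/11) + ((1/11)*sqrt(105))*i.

The residue is (-44/59185) + ((5984/6214425)*sqrt(105))*i.

The factor ψ**2 + 8*ψ/11 + 1 splits as (ψ - a)(ψ - a') with a = (-4/11) + ((1/11)*sqrt(105))*i, a' = (-4/11) - ((1/11)*sqrt(105))*i. At the order-1 pole a set g(ψ) = (ψ - a)*f(ψ) = [8/(35*(ψ - 12))] / (ψ - a').
Simple pole: residue = g(a) at a = (-4/11) + ((1/11)*sqrt(105))*i, which is (-44/59185) + ((5984/6214425)*sqrt(105))*i.


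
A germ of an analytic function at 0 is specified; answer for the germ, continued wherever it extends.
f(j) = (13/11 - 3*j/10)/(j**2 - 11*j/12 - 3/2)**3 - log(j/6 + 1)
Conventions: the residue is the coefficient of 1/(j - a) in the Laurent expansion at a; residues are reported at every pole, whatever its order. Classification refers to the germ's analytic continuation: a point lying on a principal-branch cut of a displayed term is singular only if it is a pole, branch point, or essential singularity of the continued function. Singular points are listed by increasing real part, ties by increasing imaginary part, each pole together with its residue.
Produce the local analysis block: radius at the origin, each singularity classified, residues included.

Radius of convergence at 0: -11/24 + (1/24)*sqrt(985).
At -6: a logarithmic branch point.
At 11/24 - (1/24)*sqrt(985): a pole of order 3; residue -(85753728/52561939375)*sqrt(985).
At 11/24 + (1/24)*sqrt(985): a pole of order 3; residue (85753728/52561939375)*sqrt(985).

Denominator factor (j**2 - 11*j/12 - 3/2)^3: discriminant 985/144, real irrational roots 11/24 + (1/24)*sqrt(985) and 11/24 - (1/24)*sqrt(985); poles of order 3, moduli 11/24 + (1/24)*sqrt(985) and -11/24 + (1/24)*sqrt(985).
Branch term (-1)*log(1 - j/(-6)): its argument vanishes at j = -6, a logarithmic branch point, modulus 6.
The radius of convergence is the smallest modulus among the singular points: -11/24 + (1/24)*sqrt(985).
The branch term is analytic at 11/24 - (1/24)*sqrt(985) and contributes nothing to the residue; only the rational part matters.
The factor j**2 - 11*j/12 - 3/2 splits as (j - a)(j - a') with a = 11/24 - (1/24)*sqrt(985), a' = 11/24 + (1/24)*sqrt(985). At the order-3 pole a set g(j) = (j - a)^3*(rational part) = [13/11 - 3*j/10] / (j - a')^3.
Order-3 pole: residue = g''(a)/2; g''(11/24 - (1/24)*sqrt(985)) = -(171507456/52561939375)*sqrt(985), so the residue is -(85753728/52561939375)*sqrt(985).
The branch term is analytic at 11/24 + (1/24)*sqrt(985) and contributes nothing to the residue; only the rational part matters.
The factor j**2 - 11*j/12 - 3/2 splits as (j - a)(j - a') with a = 11/24 + (1/24)*sqrt(985), a' = 11/24 - (1/24)*sqrt(985). At the order-3 pole a set g(j) = (j - a)^3*(rational part) = [13/11 - 3*j/10] / (j - a')^3.
Order-3 pole: residue = g''(a)/2; g''(11/24 + (1/24)*sqrt(985)) = (171507456/52561939375)*sqrt(985), so the residue is (85753728/52561939375)*sqrt(985).
List the singular points by increasing real part (a conjugate pair: the negative imaginary part first).


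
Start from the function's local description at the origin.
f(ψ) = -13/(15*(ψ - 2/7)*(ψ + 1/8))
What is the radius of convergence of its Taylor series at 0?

The radius of convergence is 1/8.

Denominator factor (ψ + 1/8): pole of order 1 at -1/8, modulus 1/8.
Denominator factor (ψ - 2/7): pole of order 1 at 2/7, modulus 2/7.
The radius of convergence is the smallest modulus among the singular points: 1/8.


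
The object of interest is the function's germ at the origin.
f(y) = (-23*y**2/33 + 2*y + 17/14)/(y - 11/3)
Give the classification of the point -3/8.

Denominator factors: y - 11/3 = -97/24 at y = -3/8 — none vanishes.
So the germ continues analytically to -3/8.

The point is a regular point.


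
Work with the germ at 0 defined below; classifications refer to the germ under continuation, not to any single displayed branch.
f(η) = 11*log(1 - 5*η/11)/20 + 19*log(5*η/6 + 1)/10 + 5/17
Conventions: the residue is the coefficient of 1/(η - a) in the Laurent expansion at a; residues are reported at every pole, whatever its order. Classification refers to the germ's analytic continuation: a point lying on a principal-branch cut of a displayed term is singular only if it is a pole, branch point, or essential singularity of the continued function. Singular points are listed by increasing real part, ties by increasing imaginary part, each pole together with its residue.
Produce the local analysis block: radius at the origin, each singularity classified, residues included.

Branch term (11/20)*log(1 - η/(11/5)): its argument vanishes at η = 11/5, a logarithmic branch point, modulus 11/5.
Branch term (19/10)*log(1 - η/(-6/5)): its argument vanishes at η = -6/5, a logarithmic branch point, modulus 6/5.
The radius of convergence is the smallest modulus among the singular points: 6/5.
List the singular points by increasing real part (a conjugate pair: the negative imaginary part first).

Radius of convergence at 0: 6/5.
At -6/5: a logarithmic branch point.
At 11/5: a logarithmic branch point.


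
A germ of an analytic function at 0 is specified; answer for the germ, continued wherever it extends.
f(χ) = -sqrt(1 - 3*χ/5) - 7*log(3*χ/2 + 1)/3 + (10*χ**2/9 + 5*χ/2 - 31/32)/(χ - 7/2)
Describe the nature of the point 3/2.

Denominator factors: χ - 7/2 = -2 at χ = 3/2 — none vanishes.
Branch term log(1 - χ/(-2/3)): argument at 3/2 is 13/4, nonzero, so 3/2 is not its branch point (a point on a principal cut is still regular for the continued germ).
Branch term sqrt(1 - χ/(5/3)): argument at 3/2 is 1/10, nonzero, so 3/2 is not its branch point (a point on a principal cut is still regular for the continued germ).
So the germ continues analytically to 3/2.

The point is a regular point.


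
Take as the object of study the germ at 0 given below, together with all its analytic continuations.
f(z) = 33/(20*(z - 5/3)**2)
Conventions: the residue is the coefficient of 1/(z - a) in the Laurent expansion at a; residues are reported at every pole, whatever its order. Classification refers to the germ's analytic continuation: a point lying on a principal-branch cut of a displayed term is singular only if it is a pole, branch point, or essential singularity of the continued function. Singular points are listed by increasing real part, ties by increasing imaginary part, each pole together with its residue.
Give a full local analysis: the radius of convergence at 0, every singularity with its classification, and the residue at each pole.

Denominator factor (z - 5/3)^2: pole of order 2 at 5/3, modulus 5/3.
The radius of convergence is the smallest modulus among the singular points: 5/3.
At the order-2 pole 5/3 set g(z) = (z - (5/3))^2*f(z) = 33/20.
Order-2 pole: residue = g'(a); g'(5/3) = 0, so the residue is 0.

Radius of convergence at 0: 5/3.
At 5/3: a pole of order 2; residue 0.


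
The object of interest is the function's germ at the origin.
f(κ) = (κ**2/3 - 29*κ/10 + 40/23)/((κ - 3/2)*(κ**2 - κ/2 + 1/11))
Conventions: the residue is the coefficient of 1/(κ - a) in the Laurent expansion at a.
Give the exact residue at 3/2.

The residue is -4708/4025.

At the order-1 pole 3/2 set g(κ) = (κ - (3/2))*f(κ) = (κ**2/3 - 29*κ/10 + 40/23)/(κ**2 - κ/2 + 1/11).
Simple pole: residue = g(a) at a = 3/2, which is -4708/4025.


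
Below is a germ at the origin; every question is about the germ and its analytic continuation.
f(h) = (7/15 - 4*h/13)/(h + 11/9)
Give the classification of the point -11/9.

The point is a pole of order 1.

The denominator factor h + 11/9 vanishes at -11/9 and appears to the power 1; the numerator there equals 493/585, nonzero, and no other factor vanishes.
Hence a pole whose order is the multiplicity, 1.


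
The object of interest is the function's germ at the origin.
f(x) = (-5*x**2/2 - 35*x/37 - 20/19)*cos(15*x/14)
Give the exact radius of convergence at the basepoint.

The radius of convergence is infinite.

The factor cos(15*x/14) is entire and contributes no finite singular point.
The polynomial part has no poles.
No finite singular points: the Taylor series at 0 converges everywhere.


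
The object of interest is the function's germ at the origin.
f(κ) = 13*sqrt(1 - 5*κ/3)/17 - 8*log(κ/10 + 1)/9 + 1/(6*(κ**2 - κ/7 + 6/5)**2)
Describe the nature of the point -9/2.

Denominator factors: κ**2 - κ/7 + 6/5 = 3093/140 at κ = -9/2 — none vanishes.
Branch term log(1 - κ/(-10)): argument at -9/2 is 11/20, nonzero, so -9/2 is not its branch point (a point on a principal cut is still regular for the continued germ).
Branch term sqrt(1 - κ/(3/5)): argument at -9/2 is 17/2, nonzero, so -9/2 is not its branch point (a point on a principal cut is still regular for the continued germ).
So the germ continues analytically to -9/2.

The point is a regular point.


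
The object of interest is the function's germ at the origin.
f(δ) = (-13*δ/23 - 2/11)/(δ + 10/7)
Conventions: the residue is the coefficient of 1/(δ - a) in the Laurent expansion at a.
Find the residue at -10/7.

The residue is 1108/1771.

At the order-1 pole -10/7 set g(δ) = (δ - (-10/7))*f(δ) = -13*δ/23 - 2/11.
Simple pole: residue = g(a) at a = -10/7, which is 1108/1771.


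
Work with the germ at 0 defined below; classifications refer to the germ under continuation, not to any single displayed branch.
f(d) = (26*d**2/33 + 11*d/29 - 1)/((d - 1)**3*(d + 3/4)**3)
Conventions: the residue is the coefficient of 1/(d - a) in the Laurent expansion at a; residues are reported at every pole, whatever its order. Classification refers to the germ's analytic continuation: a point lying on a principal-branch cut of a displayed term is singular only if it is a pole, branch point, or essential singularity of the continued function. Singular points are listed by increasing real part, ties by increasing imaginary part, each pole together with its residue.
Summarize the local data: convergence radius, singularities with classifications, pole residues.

Radius of convergence at 0: 3/4.
At -3/4: a pole of order 3; residue 6710912/16084299.
At 1: a pole of order 3; residue -6710912/16084299.

Denominator factor (d - 1)^3: pole of order 3 at 1, modulus 1.
Denominator factor (d + 3/4)^3: pole of order 3 at -3/4, modulus 3/4.
The radius of convergence is the smallest modulus among the singular points: 3/4.
At the order-3 pole -3/4 set g(d) = (d - (-3/4))^3*f(d) = (26*d**2/33 + 11*d/29 - 1)/(d - 1)**3.
Order-3 pole: residue = g''(a)/2; g''(-3/4) = 13421824/16084299, so the residue is 6710912/16084299.
At the order-3 pole 1 set g(d) = (d - (1))^3*f(d) = (26*d**2/33 + 11*d/29 - 1)/(d + 3/4)**3.
Order-3 pole: residue = g''(a)/2; g''(1) = -13421824/16084299, so the residue is -6710912/16084299.
List the singular points by increasing real part (a conjugate pair: the negative imaginary part first).


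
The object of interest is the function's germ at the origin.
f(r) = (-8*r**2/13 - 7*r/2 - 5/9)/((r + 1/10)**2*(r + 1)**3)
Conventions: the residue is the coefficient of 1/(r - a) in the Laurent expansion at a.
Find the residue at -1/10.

The residue is -937600/255879.

At the order-2 pole -1/10 set g(r) = (r - (-1/10))^2*f(r) = (-8*r**2/13 - 7*r/2 - 5/9)/(r + 1)**3.
Order-2 pole: residue = g'(a); g'(-1/10) = -937600/255879, so the residue is -937600/255879.


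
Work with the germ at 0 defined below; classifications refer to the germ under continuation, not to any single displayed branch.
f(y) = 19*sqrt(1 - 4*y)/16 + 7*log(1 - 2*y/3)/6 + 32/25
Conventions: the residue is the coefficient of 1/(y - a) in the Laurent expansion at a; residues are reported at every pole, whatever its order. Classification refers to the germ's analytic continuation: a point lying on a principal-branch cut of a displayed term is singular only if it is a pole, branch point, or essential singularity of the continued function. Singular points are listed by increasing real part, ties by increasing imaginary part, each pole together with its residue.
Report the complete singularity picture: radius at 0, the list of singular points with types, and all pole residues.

Radius of convergence at 0: 1/4.
At 1/4: an algebraic (square-root) branch point.
At 3/2: a logarithmic branch point.

Branch term (19/16)*sqrt(1 - y/(1/4)): its argument vanishes at y = 1/4, a square-root branch point, modulus 1/4.
Branch term (7/6)*log(1 - y/(3/2)): its argument vanishes at y = 3/2, a logarithmic branch point, modulus 3/2.
The radius of convergence is the smallest modulus among the singular points: 1/4.
List the singular points by increasing real part (a conjugate pair: the negative imaginary part first).


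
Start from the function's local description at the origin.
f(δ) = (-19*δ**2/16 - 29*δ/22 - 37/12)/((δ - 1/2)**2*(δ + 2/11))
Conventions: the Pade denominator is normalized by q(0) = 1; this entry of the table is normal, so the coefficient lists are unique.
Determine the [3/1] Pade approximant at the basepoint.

The Pade approximant has numerator coefficients [-407/6, -1235545/3137, -794670829/928552, -3129102941/696414]; denominator coefficients [1, 1596831/232138].

Taylor coefficients needed (expand at 0): a_0 = -407/6, a_1 = 291/4, a_2 = -5425/4, a_3 = 116069/24, a_4 = -532277/16.
Write the denominator as Q(δ) = 1 + q1*δ. Requiring Q*f - P = O(δ^5) with deg P <= 3 kills the coefficients of δ^4..δ^4 in Q*f:
  δ^4: a_4 + q1*a_3 = 0, i.e. -532277/16 + (116069/24)*q1 = 0.
Solving this linear system: q1 = 1596831/232138.
The numerator is Q*f truncated at degree 3: P0 = a_0 = -407/6; P1 = a_1 + q1*a_0 = -1235545/3137; P2 = a_2 + q1*a_1 = -794670829/928552; P3 = a_3 + q1*a_2 = -3129102941/696414.


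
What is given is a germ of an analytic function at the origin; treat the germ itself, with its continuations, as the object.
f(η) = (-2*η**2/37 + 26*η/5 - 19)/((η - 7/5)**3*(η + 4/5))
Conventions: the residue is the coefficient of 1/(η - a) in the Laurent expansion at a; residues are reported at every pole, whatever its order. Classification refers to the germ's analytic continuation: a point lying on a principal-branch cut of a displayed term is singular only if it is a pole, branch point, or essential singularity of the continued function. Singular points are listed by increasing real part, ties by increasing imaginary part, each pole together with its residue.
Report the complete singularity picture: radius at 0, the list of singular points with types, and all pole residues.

Radius of convergence at 0: 4/5.
At -4/5: a pole of order 1; residue 107275/49247.
At 7/5: a pole of order 3; residue -107275/49247.

Denominator factor (η - 7/5)^3: pole of order 3 at 7/5, modulus 7/5.
Denominator factor (η + 4/5): pole of order 1 at -4/5, modulus 4/5.
The radius of convergence is the smallest modulus among the singular points: 4/5.
At the order-1 pole -4/5 set g(η) = (η - (-4/5))*f(η) = (-2*η**2/37 + 26*η/5 - 19)/(η - 7/5)**3.
Simple pole: residue = g(a) at a = -4/5, which is 107275/49247.
At the order-3 pole 7/5 set g(η) = (η - (7/5))^3*f(η) = (-2*η**2/37 + 26*η/5 - 19)/(η + 4/5).
Order-3 pole: residue = g''(a)/2; g''(7/5) = -214550/49247, so the residue is -107275/49247.
List the singular points by increasing real part (a conjugate pair: the negative imaginary part first).


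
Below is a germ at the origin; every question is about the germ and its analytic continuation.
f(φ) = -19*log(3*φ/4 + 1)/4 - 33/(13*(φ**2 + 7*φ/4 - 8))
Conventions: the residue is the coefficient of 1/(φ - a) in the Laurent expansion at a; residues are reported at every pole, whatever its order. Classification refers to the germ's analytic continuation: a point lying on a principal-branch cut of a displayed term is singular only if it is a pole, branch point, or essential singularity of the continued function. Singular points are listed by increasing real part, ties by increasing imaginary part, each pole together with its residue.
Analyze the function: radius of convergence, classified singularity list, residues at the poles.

Radius of convergence at 0: 4/3.
At -7/8 - (1/8)*sqrt(561): a pole of order 1; residue (4/221)*sqrt(561).
At -4/3: a logarithmic branch point.
At -7/8 + (1/8)*sqrt(561): a pole of order 1; residue -(4/221)*sqrt(561).

Denominator factor (φ**2 + 7*φ/4 - 8): discriminant 561/16, real irrational roots -7/8 + (1/8)*sqrt(561) and -7/8 - (1/8)*sqrt(561); poles of order 1, moduli -7/8 + (1/8)*sqrt(561) and 7/8 + (1/8)*sqrt(561).
Branch term (-19/4)*log(1 - φ/(-4/3)): its argument vanishes at φ = -4/3, a logarithmic branch point, modulus 4/3.
The radius of convergence is the smallest modulus among the singular points: 4/3.
The branch term is analytic at -7/8 - (1/8)*sqrt(561) and contributes nothing to the residue; only the rational part matters.
The factor φ**2 + 7*φ/4 - 8 splits as (φ - a)(φ - a') with a = -7/8 - (1/8)*sqrt(561), a' = -7/8 + (1/8)*sqrt(561). At the order-1 pole a set g(φ) = (φ - a)*(rational part) = [-33/13] / (φ - a').
Simple pole: residue = g(a) at a = -7/8 - (1/8)*sqrt(561), which is (4/221)*sqrt(561).
The branch term is analytic at -7/8 + (1/8)*sqrt(561) and contributes nothing to the residue; only the rational part matters.
The factor φ**2 + 7*φ/4 - 8 splits as (φ - a)(φ - a') with a = -7/8 + (1/8)*sqrt(561), a' = -7/8 - (1/8)*sqrt(561). At the order-1 pole a set g(φ) = (φ - a)*(rational part) = [-33/13] / (φ - a').
Simple pole: residue = g(a) at a = -7/8 + (1/8)*sqrt(561), which is -(4/221)*sqrt(561).
List the singular points by increasing real part (a conjugate pair: the negative imaginary part first).


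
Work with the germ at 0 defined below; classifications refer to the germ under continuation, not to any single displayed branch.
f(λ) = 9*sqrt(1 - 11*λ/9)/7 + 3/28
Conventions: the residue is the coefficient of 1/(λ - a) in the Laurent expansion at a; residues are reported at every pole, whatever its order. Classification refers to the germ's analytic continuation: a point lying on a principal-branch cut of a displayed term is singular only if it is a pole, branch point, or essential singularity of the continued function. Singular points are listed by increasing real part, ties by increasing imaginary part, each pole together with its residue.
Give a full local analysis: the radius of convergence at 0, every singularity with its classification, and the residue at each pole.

Branch term (9/7)*sqrt(1 - λ/(9/11)): its argument vanishes at λ = 9/11, a square-root branch point, modulus 9/11.
The radius of convergence is the smallest modulus among the singular points: 9/11.

Radius of convergence at 0: 9/11.
At 9/11: an algebraic (square-root) branch point.


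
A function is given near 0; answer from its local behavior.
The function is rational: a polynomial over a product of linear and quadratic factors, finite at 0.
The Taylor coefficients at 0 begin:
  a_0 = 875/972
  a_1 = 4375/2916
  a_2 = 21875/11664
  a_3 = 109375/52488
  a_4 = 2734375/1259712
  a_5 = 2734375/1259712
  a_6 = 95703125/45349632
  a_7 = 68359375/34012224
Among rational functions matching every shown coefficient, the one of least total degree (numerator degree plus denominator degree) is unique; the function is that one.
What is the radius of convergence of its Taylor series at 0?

No rational of total degree below 2 reproduces all 8 coefficients; solving the [0/2] Pade equations on them gives f(ν) = 35/(27*(ν - 6/5)**2), whose expansion matches every shown term.
Denominator factor (ν - 6/5)^2: pole of order 2 at 6/5, modulus 6/5.
The radius of convergence is the smallest modulus among the singular points: 6/5.

The radius of convergence is 6/5.


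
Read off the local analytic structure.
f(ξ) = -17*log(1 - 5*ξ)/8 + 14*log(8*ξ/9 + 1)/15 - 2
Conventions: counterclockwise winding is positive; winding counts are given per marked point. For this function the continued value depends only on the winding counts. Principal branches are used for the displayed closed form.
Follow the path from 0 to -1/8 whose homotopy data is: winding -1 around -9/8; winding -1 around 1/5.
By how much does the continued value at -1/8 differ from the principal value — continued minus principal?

Continued minus principal equals (143/60)*pi*i.

The rational part is single-valued and drops out of the difference; each branch term changes only by its own monodromy.
(-17/8)*log(1 - ξ/(1/5)): each positive loop around 1/5 adds 2*pi*i to the log, so winding -1 contributes (-17/8)*(-1)*2*pi*i = (17/4)*pi*i.
(14/15)*log(1 - ξ/(-9/8)): each positive loop around -9/8 adds 2*pi*i to the log, so winding -1 contributes (14/15)*(-1)*2*pi*i = -(28/15)*pi*i.
Summing the contributions at ξ = -1/8 gives (143/60)*pi*i.


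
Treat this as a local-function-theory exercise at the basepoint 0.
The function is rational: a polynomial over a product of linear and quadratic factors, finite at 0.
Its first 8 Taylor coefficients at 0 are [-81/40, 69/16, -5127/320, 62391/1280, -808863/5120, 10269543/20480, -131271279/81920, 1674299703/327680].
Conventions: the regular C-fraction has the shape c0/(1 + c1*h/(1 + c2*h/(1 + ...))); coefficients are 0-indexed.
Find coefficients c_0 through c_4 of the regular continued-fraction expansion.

The regular C-fraction coefficients are [-81/40, 115/54, 19693/12420, -7141851/4529390, 8617180/1736351503].

Taylor coefficients (read off): a_0 = -81/40, a_1 = 69/16, a_2 = -5127/320, a_3 = 62391/1280, a_4 = -808863/5120.
c0 = a_0 = -81/40. Peel one level at a time: if S = 1 + c*h/S' with S'(0) = 1, then c is the h-coefficient of S and S' = c*h/(S - 1).
S_1 = c0/f = 1 + (115/54)*h + (-19693/5832)*h^2 + ...; c1 = 115/54.
S_2 = c1*h/(S_1 - 1) = 1 + (19693/12420)*h + (264513/105800)*h^2 + ...; c2 = 19693/12420.
S_3 = c2*h/(S_2 - 1) = 1 + (-7141851/4529390)*h + (3034746/387814249)*h^2 + ...; c3 = -7141851/4529390.
S_4 = c3*h/(S_3 - 1) = 1 + (8617180/1736351503)*h + ...; c4 = 8617180/1736351503.


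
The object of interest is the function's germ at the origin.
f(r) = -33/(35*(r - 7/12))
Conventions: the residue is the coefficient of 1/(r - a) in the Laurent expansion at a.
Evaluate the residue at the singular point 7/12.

At the order-1 pole 7/12 set g(r) = (r - (7/12))*f(r) = -33/35.
Simple pole: residue = g(a) at a = 7/12, which is -33/35.

The residue is -33/35.


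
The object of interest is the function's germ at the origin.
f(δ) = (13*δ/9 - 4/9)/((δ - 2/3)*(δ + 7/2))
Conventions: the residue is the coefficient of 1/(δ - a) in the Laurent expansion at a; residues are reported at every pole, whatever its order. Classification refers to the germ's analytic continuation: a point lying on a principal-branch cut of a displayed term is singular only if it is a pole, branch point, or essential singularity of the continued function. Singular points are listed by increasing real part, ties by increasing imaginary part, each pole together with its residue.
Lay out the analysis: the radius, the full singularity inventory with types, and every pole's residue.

Radius of convergence at 0: 2/3.
At -7/2: a pole of order 1; residue 33/25.
At 2/3: a pole of order 1; residue 28/225.

Denominator factor (δ + 7/2): pole of order 1 at -7/2, modulus 7/2.
Denominator factor (δ - 2/3): pole of order 1 at 2/3, modulus 2/3.
The radius of convergence is the smallest modulus among the singular points: 2/3.
At the order-1 pole -7/2 set g(δ) = (δ - (-7/2))*f(δ) = (13*δ/9 - 4/9)/(δ - 2/3).
Simple pole: residue = g(a) at a = -7/2, which is 33/25.
At the order-1 pole 2/3 set g(δ) = (δ - (2/3))*f(δ) = (13*δ/9 - 4/9)/(δ + 7/2).
Simple pole: residue = g(a) at a = 2/3, which is 28/225.
List the singular points by increasing real part (a conjugate pair: the negative imaginary part first).


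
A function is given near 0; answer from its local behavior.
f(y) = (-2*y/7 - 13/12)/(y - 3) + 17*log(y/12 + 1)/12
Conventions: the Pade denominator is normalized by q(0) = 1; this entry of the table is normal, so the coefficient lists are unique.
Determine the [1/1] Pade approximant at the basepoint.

Taylor coefficients needed (expand at 0): a_0 = 13/36, a_1 = 1009/3024, a_2 = 4859/72576.
Write the denominator as Q(y) = 1 + q1*y. Requiring Q*f - P = O(y^3) with deg P <= 1 kills the coefficients of y^2..y^2 in Q*f:
  y^2: a_2 + q1*a_1 = 0, i.e. 4859/72576 + (1009/3024)*q1 = 0.
Solving this linear system: q1 = -4859/24216.
The numerator is Q*f truncated at degree 1: P0 = a_0 = 13/36; P1 = a_1 + q1*a_0 = 531331/2034144.

The Pade approximant has numerator coefficients [13/36, 531331/2034144]; denominator coefficients [1, -4859/24216].


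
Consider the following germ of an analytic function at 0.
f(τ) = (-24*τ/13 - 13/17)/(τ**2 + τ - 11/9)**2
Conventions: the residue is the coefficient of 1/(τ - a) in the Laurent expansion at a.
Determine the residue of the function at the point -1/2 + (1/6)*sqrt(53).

The factor τ**2 + τ - 11/9 splits as (τ - a)(τ - a') with a = -1/2 + (1/6)*sqrt(53), a' = -1/2 - (1/6)*sqrt(53). At the order-2 pole a set g(τ) = (τ - a)^2*f(τ) = [-24*τ/13 - 13/17] / (τ - a')^2.
Order-2 pole: residue = g'(a); g'(-1/2 + (1/6)*sqrt(53)) = -(1890/620789)*sqrt(53), so the residue is -(1890/620789)*sqrt(53).

The residue is -(1890/620789)*sqrt(53).


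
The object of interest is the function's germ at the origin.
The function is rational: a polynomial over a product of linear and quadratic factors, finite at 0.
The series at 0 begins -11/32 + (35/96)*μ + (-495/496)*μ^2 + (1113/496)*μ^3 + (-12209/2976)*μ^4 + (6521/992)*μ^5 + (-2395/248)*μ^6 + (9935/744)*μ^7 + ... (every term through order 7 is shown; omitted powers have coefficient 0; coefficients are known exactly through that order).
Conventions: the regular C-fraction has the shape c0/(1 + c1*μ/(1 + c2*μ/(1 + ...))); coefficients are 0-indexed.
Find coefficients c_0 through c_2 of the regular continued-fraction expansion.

Taylor coefficients (read off): a_0 = -11/32, a_1 = 35/96, a_2 = -495/496.
c0 = a_0 = -11/32. Peel one level at a time: if S = 1 + c*μ/S' with S'(0) = 1, then c is the μ-coefficient of S and S' = c*μ/(S - 1).
S_1 = c0/f = 1 + (35/33)*μ + (-60035/33759)*μ^2 + ...; c1 = 35/33.
S_2 = c1*μ/(S_1 - 1) = 1 + (12007/7161)*μ + ...; c2 = 12007/7161.

The regular C-fraction coefficients are [-11/32, 35/33, 12007/7161].


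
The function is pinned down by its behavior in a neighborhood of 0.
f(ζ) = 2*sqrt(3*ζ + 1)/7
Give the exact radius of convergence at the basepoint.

Branch term (2/7)*sqrt(1 - ζ/(-1/3)): its argument vanishes at ζ = -1/3, a square-root branch point, modulus 1/3.
The radius of convergence is the smallest modulus among the singular points: 1/3.

The radius of convergence is 1/3.


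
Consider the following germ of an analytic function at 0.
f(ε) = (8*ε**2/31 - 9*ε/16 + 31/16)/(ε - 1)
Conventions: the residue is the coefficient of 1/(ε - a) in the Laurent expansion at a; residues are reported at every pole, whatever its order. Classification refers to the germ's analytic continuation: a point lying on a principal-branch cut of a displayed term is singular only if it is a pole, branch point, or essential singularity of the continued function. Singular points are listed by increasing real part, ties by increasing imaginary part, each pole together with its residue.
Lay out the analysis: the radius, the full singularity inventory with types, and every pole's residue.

Denominator factor (ε - 1): pole of order 1 at 1, modulus 1.
The radius of convergence is the smallest modulus among the singular points: 1.
At the order-1 pole 1 set g(ε) = (ε - (1))*f(ε) = 8*ε**2/31 - 9*ε/16 + 31/16.
Simple pole: residue = g(a) at a = 1, which is 405/248.

Radius of convergence at 0: 1.
At 1: a pole of order 1; residue 405/248.


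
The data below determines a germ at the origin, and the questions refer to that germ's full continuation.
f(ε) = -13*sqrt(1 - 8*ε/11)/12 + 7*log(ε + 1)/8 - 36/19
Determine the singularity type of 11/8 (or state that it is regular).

The term (-13/12)*sqrt(1 - ε/(11/8)) has argument 1 - 11/8/(11/8) = 0 at 11/8: a square-root (algebraic, two-sheeted) branch point; the remaining terms are analytic or single-valued there.

The point is an algebraic (square-root) branch point.


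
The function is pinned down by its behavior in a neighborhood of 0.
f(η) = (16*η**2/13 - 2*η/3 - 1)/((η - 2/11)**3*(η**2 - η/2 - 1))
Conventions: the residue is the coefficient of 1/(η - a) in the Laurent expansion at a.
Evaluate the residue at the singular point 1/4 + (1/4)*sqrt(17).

The factor η**2 - η/2 - 1 splits as (η - a)(η - a') with a = 1/4 + (1/4)*sqrt(17), a' = 1/4 - (1/4)*sqrt(17). At the order-1 pole a set g(η) = (η - a)*f(η) = [(16*η**2/13 - 2*η/3 - 1)/(η - 2/11)**3] / (η - a').
Simple pole: residue = g(a) at a = 1/4 + (1/4)*sqrt(17), which is 67922261/654311424 - (6898573/654311424)*sqrt(17).

The residue is 67922261/654311424 - (6898573/654311424)*sqrt(17).


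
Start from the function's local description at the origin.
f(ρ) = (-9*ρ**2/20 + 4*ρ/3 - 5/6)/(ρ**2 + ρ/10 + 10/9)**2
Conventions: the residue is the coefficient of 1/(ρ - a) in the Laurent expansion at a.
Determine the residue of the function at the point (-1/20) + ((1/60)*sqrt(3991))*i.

The factor ρ**2 + ρ/10 + 10/9 splits as (ρ - a)(ρ - a') with a = (-1/20) + ((1/60)*sqrt(3991))*i, a' = (-1/20) - ((1/60)*sqrt(3991))*i. At the order-2 pole a set g(ρ) = (ρ - a)^2*f(ρ) = [-9*ρ**2/20 + 4*ρ/3 - 5/6] / (ρ - a')^2.
Order-2 pole: residue = g'(a); g'((-1/20) + ((1/60)*sqrt(3991))*i) = ((75600/15928081)*sqrt(3991))*i, so the residue is ((75600/15928081)*sqrt(3991))*i.

The residue is ((75600/15928081)*sqrt(3991))*i.


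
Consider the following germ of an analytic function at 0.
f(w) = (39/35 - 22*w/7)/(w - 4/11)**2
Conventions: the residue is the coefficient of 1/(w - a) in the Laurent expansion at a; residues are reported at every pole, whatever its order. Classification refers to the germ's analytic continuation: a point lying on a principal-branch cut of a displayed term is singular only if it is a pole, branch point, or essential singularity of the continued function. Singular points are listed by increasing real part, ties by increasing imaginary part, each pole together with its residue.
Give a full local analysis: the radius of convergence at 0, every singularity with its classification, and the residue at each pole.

Radius of convergence at 0: 4/11.
At 4/11: a pole of order 2; residue -22/7.

Denominator factor (w - 4/11)^2: pole of order 2 at 4/11, modulus 4/11.
The radius of convergence is the smallest modulus among the singular points: 4/11.
At the order-2 pole 4/11 set g(w) = (w - (4/11))^2*f(w) = 39/35 - 22*w/7.
Order-2 pole: residue = g'(a); g'(4/11) = -22/7, so the residue is -22/7.


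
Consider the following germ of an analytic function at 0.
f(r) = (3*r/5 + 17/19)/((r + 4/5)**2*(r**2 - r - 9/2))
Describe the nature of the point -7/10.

The point is a regular point.

Denominator factors: r + 4/5 = 1/10 at r = -7/10; r**2 - r - 9/2 = -331/100 at r = -7/10 — none vanishes.
So the germ continues analytically to -7/10.


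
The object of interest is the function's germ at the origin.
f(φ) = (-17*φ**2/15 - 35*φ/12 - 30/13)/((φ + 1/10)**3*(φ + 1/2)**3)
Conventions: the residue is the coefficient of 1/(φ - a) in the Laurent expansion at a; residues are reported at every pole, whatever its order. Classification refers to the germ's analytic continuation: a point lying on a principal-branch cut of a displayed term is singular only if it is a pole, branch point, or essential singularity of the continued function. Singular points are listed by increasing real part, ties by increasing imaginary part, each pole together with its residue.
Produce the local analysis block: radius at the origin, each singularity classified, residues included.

Radius of convergence at 0: 1/10.
At -1/2: a pole of order 3; residue 4444775/4992.
At -1/10: a pole of order 3; residue -4444775/4992.

Denominator factor (φ + 1/10)^3: pole of order 3 at -1/10, modulus 1/10.
Denominator factor (φ + 1/2)^3: pole of order 3 at -1/2, modulus 1/2.
The radius of convergence is the smallest modulus among the singular points: 1/10.
At the order-3 pole -1/2 set g(φ) = (φ - (-1/2))^3*f(φ) = (-17*φ**2/15 - 35*φ/12 - 30/13)/(φ + 1/10)**3.
Order-3 pole: residue = g''(a)/2; g''(-1/2) = 4444775/2496, so the residue is 4444775/4992.
At the order-3 pole -1/10 set g(φ) = (φ - (-1/10))^3*f(φ) = (-17*φ**2/15 - 35*φ/12 - 30/13)/(φ + 1/2)**3.
Order-3 pole: residue = g''(a)/2; g''(-1/10) = -4444775/2496, so the residue is -4444775/4992.
List the singular points by increasing real part (a conjugate pair: the negative imaginary part first).


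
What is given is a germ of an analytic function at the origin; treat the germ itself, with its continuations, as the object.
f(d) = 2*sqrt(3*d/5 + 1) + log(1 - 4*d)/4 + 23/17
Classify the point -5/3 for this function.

The term (2)*sqrt(1 - d/(-5/3)) has argument 1 - -5/3/(-5/3) = 0 at -5/3: a square-root (algebraic, two-sheeted) branch point; the remaining terms are analytic or single-valued there.

The point is an algebraic (square-root) branch point.


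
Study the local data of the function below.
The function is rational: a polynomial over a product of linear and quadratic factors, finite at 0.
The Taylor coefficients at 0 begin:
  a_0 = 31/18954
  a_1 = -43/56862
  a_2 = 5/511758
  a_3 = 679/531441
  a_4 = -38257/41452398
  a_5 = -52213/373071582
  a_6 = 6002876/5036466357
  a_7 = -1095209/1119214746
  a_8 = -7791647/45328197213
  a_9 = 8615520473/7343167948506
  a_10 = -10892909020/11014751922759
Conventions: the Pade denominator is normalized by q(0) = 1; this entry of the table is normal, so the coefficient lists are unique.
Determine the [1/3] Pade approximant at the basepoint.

The Pade approximant has numerator coefficients [31/18954, -7822552/28314954135]; denominator coefficients [1, 2630263/8963265, 10463392/80669385, -1574672771/2178073395].


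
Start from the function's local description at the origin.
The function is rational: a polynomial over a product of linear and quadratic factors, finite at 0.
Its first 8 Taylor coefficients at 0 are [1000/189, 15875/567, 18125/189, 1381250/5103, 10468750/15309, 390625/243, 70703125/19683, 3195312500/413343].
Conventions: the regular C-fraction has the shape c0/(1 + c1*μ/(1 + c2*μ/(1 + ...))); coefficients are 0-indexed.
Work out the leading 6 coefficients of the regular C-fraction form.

The regular C-fraction coefficients are [1000/189, -127/24, 5689/3048, -2397400/2167509, 65927605/204582129, -28445/35961].

Taylor coefficients (read off): a_0 = 1000/189, a_1 = 15875/567, a_2 = 18125/189, a_3 = 1381250/5103, a_4 = 10468750/15309, a_5 = 390625/243.
c0 = a_0 = 1000/189. Peel one level at a time: if S = 1 + c*μ/S' with S'(0) = 1, then c is the μ-coefficient of S and S' = c*μ/(S - 1).
S_1 = c0/f = 1 + (-127/24)*μ + (5689/576)*μ^2 + ...; c1 = -127/24.
S_2 = c1*μ/(S_1 - 1) = 1 + (5689/3048)*μ + (299675/145161)*μ^2 + ...; c2 = 5689/3048.
S_3 = c2*μ/(S_2 - 1) = 1 + (-2397400/2167509)*μ + (103823000/291282489)*μ^2 + ...; c3 = -2397400/2167509.
S_4 = c3*μ/(S_3 - 1) = 1 + (65927605/204582129)*μ + (329638025/1293193521)*μ^2 + ...; c4 = 65927605/204582129.
S_5 = c4*μ/(S_4 - 1) = 1 + (-28445/35961)*μ + ...; c5 = -28445/35961.


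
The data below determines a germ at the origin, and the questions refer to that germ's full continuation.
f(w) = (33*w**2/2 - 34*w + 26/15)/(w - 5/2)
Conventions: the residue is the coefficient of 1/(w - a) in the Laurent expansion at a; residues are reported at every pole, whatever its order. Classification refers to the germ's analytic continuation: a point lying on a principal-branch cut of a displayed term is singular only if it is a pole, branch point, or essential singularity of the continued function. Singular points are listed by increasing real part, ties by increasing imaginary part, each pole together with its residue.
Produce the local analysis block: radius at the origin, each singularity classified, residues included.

Denominator factor (w - 5/2): pole of order 1 at 5/2, modulus 5/2.
The radius of convergence is the smallest modulus among the singular points: 5/2.
At the order-1 pole 5/2 set g(w) = (w - (5/2))*f(w) = 33*w**2/2 - 34*w + 26/15.
Simple pole: residue = g(a) at a = 5/2, which is 2383/120.

Radius of convergence at 0: 5/2.
At 5/2: a pole of order 1; residue 2383/120.


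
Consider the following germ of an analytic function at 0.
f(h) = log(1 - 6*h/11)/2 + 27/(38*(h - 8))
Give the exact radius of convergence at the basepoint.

Denominator factor (h - 8): pole of order 1 at 8, modulus 8.
Branch term (1/2)*log(1 - h/(11/6)): its argument vanishes at h = 11/6, a logarithmic branch point, modulus 11/6.
The radius of convergence is the smallest modulus among the singular points: 11/6.

The radius of convergence is 11/6.


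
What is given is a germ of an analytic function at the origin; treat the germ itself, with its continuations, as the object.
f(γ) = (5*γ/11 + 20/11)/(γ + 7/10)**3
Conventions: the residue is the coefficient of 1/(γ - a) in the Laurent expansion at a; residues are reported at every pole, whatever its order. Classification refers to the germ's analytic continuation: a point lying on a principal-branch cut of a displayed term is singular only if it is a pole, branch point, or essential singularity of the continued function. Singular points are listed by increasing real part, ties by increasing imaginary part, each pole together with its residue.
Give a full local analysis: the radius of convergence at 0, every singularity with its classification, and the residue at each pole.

Radius of convergence at 0: 7/10.
At -7/10: a pole of order 3; residue 0.

Denominator factor (γ + 7/10)^3: pole of order 3 at -7/10, modulus 7/10.
The radius of convergence is the smallest modulus among the singular points: 7/10.
At the order-3 pole -7/10 set g(γ) = (γ - (-7/10))^3*f(γ) = 5*γ/11 + 20/11.
Order-3 pole: residue = g''(a)/2; g''(-7/10) = 0, so the residue is 0.


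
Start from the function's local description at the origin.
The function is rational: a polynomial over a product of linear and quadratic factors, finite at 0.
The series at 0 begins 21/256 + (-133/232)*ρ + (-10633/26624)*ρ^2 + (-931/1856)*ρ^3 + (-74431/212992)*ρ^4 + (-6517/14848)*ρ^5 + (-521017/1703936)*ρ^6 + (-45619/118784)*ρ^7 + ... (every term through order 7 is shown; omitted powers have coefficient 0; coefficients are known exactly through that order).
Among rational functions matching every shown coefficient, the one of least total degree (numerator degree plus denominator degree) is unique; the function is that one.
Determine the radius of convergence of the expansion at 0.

No rational of total degree below 4 reproduces all 8 coefficients; solving the [2/2] Pade equations on them gives f(ρ) = (7*ρ**2/13 + 19*ρ/29 - 3/32)/(ρ**2 - 8/7), whose expansion matches every shown term.
Denominator factor (ρ**2 - 8/7): discriminant 32/7, real irrational roots (2/7)*sqrt(14) and -(2/7)*sqrt(14); poles of order 1, moduli (2/7)*sqrt(14) and (2/7)*sqrt(14).
The radius of convergence is the smallest modulus among the singular points: (2/7)*sqrt(14).

The radius of convergence is (2/7)*sqrt(14).
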